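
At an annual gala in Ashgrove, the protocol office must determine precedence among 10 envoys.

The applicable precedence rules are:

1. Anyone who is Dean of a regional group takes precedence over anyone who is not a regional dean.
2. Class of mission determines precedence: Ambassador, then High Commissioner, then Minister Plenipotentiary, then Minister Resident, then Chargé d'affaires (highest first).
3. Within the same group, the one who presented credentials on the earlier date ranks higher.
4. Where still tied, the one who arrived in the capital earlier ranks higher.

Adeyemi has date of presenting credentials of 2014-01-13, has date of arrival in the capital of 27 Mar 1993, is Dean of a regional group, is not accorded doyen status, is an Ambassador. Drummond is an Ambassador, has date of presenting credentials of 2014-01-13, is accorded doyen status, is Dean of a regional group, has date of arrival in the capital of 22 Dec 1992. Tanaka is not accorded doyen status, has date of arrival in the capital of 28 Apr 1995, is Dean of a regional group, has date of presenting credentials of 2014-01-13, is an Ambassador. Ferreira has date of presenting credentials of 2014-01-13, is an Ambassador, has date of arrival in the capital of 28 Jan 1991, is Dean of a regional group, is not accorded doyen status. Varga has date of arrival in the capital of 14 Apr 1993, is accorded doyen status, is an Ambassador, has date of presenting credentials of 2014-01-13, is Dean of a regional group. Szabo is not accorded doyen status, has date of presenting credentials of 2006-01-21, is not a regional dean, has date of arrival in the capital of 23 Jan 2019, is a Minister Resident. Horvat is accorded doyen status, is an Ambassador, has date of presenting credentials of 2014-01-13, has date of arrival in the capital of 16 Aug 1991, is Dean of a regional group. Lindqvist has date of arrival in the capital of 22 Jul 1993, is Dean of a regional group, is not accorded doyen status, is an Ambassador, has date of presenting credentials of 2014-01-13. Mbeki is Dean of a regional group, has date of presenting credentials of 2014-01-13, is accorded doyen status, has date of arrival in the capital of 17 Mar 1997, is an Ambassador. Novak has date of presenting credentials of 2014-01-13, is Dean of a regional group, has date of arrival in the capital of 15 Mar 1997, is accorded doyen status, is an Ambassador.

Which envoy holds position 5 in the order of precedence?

Varga

By the first rule: Ferreira, Horvat, Drummond, Adeyemi, Varga, Lindqvist, Tanaka, Novak and Mbeki (each Dean of a regional group); then Szabo (not a regional dean).
Ferreira, Horvat, Drummond, Adeyemi, Varga, Lindqvist, Tanaka, Novak and Mbeki are each Ambassador, so the next rule applies.
Ferreira, Horvat, Drummond, Adeyemi, Varga, Lindqvist, Tanaka, Novak and Mbeki all have date of presenting credentials 2014-01-13, so the next rule applies.
Among Ferreira, Horvat, Drummond, Adeyemi, Varga, Lindqvist, Tanaka, Novak and Mbeki, by date of arrival in the capital (earlier first): Ferreira (28 Jan 1991) before Horvat (16 Aug 1991) before Drummond (22 Dec 1992) before Adeyemi (27 Mar 1993) before Varga (14 Apr 1993) before Lindqvist (22 Jul 1993) before Tanaka (28 Apr 1995) before Novak (15 Mar 1997) before Mbeki (17 Mar 1997).
Order: Ferreira, Horvat, Drummond, Adeyemi, Varga, Lindqvist, Tanaka, Novak, Mbeki, Szabo.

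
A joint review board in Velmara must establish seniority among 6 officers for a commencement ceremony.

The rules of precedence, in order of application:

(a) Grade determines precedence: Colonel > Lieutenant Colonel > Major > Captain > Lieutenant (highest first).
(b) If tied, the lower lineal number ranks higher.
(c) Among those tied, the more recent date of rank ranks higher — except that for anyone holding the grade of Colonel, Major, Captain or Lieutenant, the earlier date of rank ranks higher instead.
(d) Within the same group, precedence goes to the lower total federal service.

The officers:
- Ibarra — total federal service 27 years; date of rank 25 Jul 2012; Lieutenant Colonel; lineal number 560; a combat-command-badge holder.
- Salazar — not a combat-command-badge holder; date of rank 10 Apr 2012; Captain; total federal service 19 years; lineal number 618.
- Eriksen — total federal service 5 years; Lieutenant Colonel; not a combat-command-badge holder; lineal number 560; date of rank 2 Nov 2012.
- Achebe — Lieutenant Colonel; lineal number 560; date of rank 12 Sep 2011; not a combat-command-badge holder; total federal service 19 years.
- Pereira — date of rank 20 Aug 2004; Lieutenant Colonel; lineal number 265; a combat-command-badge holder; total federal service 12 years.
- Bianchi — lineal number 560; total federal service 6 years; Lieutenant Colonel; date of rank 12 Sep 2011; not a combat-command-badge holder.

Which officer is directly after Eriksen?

Ibarra

By grade: Pereira, Eriksen, Ibarra, Bianchi and Achebe (Lieutenant Colonel); then Salazar (Captain).
Among Pereira, Eriksen, Ibarra, Bianchi and Achebe, by lineal number (lower first): Pereira (265) before Eriksen, Ibarra, Bianchi and Achebe (560).
Among Eriksen, Ibarra, Bianchi and Achebe, by date of rank (later first): Eriksen (2 Nov 2012) before Ibarra (25 Jul 2012) before Bianchi and Achebe (12 Sep 2011).
Among Bianchi and Achebe, by total federal service (lower first): Bianchi (6 years) before Achebe (19 years).
Order: Pereira, Eriksen, Ibarra, Bianchi, Achebe, Salazar.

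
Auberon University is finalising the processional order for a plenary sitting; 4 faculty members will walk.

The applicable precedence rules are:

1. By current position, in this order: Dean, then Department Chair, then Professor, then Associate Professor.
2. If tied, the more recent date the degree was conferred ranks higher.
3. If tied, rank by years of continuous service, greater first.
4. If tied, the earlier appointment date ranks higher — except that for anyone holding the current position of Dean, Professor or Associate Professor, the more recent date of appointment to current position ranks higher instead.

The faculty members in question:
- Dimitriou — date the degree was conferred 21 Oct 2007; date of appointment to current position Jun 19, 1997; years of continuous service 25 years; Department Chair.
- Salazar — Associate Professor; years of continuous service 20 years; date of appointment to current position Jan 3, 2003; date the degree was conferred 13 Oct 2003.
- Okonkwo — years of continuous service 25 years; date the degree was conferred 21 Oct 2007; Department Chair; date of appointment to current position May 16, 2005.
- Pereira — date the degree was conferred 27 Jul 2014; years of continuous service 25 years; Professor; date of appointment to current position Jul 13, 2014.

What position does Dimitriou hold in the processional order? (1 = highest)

1

By current position: Dimitriou and Okonkwo (Department Chair); then Pereira (Professor); then Salazar (Associate Professor).
Dimitriou and Okonkwo both have date the degree was conferred 21 Oct 2007, so the next rule applies.
Dimitriou and Okonkwo both have years of continuous service 25 years, so the next rule applies.
Among Dimitriou and Okonkwo, by date of appointment to current position (earlier first): Dimitriou (Jun 19, 1997) before Okonkwo (May 16, 2005).
Order: Dimitriou, Okonkwo, Pereira, Salazar. So position 1.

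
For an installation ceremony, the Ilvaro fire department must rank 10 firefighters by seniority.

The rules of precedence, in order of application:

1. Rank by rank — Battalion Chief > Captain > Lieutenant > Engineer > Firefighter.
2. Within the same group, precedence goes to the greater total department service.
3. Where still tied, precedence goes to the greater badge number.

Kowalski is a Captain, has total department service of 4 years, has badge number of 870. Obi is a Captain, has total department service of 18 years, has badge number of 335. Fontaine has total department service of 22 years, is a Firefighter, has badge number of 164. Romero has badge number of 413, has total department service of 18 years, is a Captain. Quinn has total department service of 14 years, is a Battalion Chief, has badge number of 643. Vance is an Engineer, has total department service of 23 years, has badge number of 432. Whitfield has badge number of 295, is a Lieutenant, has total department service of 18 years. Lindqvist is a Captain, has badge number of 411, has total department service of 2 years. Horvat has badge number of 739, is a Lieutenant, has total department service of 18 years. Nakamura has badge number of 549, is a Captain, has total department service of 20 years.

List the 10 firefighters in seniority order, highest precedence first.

By rank: Quinn (Battalion Chief); then Nakamura, Romero, Obi, Kowalski and Lindqvist (Captain); then Horvat and Whitfield (Lieutenant); then Vance (Engineer); then Fontaine (Firefighter).
Among Nakamura, Romero, Obi, Kowalski and Lindqvist, by total department service (higher first): Nakamura (20 years) before Romero and Obi (18 years) before Kowalski (4 years) before Lindqvist (2 years).
Among Romero and Obi, by badge number (higher first): Romero (413) before Obi (335).
Horvat and Whitfield both have total department service 18 years, so the next rule applies.
Among Horvat and Whitfield, by badge number (higher first): Horvat (739) before Whitfield (295).
Full order: Quinn, Nakamura, Romero, Obi, Kowalski, Lindqvist, Horvat, Whitfield, Vance, Fontaine.

Quinn, Nakamura, Romero, Obi, Kowalski, Lindqvist, Horvat, Whitfield, Vance, Fontaine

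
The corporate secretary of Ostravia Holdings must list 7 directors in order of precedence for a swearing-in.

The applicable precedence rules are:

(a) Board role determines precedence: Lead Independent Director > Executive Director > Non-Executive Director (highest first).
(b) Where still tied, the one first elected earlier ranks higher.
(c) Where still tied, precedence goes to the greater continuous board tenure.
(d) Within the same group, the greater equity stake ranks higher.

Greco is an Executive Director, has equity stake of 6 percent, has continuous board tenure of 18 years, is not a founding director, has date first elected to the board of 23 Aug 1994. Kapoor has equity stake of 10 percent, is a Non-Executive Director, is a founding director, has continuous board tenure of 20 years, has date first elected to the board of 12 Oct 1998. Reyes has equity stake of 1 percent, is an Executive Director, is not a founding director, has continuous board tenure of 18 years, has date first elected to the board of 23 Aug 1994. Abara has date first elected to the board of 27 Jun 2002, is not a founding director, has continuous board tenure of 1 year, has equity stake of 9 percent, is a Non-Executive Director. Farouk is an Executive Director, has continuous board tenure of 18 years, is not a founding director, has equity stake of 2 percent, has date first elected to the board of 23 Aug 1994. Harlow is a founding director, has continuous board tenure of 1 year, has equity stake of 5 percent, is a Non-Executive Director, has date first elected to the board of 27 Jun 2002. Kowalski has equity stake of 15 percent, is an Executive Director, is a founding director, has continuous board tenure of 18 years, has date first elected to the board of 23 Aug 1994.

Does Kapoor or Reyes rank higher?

Reyes

By board role: Kowalski, Greco, Farouk and Reyes (Executive Director); then Kapoor, Abara and Harlow (Non-Executive Director).
Kowalski, Greco, Farouk and Reyes all have date first elected to the board 23 Aug 1994, so the next rule applies.
Kowalski, Greco, Farouk and Reyes all have continuous board tenure 18 years, so the next rule applies.
Among Kowalski, Greco, Farouk and Reyes, by equity stake (higher first): Kowalski (15 percent) before Greco (6 percent) before Farouk (2 percent) before Reyes (1 percent).
Among Kapoor, Abara and Harlow, by date first elected to the board (earlier first): Kapoor (12 Oct 1998) before Abara and Harlow (27 Jun 2002).
Abara and Harlow both have continuous board tenure 1 year, so the next rule applies.
Among Abara and Harlow, by equity stake (higher first): Abara (9 percent) before Harlow (5 percent).
So Reyes takes precedence.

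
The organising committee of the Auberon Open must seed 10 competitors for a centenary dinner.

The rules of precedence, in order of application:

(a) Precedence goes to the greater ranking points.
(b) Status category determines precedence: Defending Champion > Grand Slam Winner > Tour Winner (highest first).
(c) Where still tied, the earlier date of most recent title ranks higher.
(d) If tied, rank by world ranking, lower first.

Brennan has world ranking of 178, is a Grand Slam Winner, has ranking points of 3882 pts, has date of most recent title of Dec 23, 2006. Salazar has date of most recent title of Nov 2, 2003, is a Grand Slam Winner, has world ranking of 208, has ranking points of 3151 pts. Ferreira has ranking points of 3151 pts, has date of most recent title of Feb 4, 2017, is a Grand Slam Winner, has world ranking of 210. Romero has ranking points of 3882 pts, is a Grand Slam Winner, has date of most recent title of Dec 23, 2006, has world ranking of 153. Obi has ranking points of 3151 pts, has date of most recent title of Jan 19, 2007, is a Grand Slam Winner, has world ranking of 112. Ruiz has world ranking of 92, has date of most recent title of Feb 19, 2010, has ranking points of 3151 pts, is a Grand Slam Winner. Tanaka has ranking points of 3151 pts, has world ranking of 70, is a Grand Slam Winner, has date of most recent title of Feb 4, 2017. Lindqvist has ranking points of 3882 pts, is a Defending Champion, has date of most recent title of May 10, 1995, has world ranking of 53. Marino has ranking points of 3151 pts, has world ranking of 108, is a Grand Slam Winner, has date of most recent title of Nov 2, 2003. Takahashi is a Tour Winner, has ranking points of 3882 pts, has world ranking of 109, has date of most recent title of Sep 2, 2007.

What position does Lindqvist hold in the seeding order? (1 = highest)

1

By ranking points (higher first): Lindqvist, Romero, Brennan and Takahashi (each 3882 pts); then Marino, Salazar, Obi, Ruiz, Tanaka and Ferreira (each 3151 pts).
Among Lindqvist, Romero, Brennan and Takahashi, by status category: Lindqvist (Defending Champion) before Romero and Brennan (Grand Slam Winner) before Takahashi (Tour Winner).
Romero and Brennan both have date of most recent title Dec 23, 2006, so the next rule applies.
Among Romero and Brennan, by world ranking (lower first): Romero (153) before Brennan (178).
Marino, Salazar, Obi, Ruiz, Tanaka and Ferreira are each Grand Slam Winner, so the next rule applies.
Among Marino, Salazar, Obi, Ruiz, Tanaka and Ferreira, by date of most recent title (earlier first): Marino and Salazar (Nov 2, 2003) before Obi (Jan 19, 2007) before Ruiz (Feb 19, 2010) before Tanaka and Ferreira (Feb 4, 2017).
Among Marino and Salazar, by world ranking (lower first): Marino (108) before Salazar (208).
Among Tanaka and Ferreira, by world ranking (lower first): Tanaka (70) before Ferreira (210).
Order: Lindqvist, Romero, Brennan, Takahashi, Marino, Salazar, Obi, Ruiz, Tanaka, Ferreira. So position 1.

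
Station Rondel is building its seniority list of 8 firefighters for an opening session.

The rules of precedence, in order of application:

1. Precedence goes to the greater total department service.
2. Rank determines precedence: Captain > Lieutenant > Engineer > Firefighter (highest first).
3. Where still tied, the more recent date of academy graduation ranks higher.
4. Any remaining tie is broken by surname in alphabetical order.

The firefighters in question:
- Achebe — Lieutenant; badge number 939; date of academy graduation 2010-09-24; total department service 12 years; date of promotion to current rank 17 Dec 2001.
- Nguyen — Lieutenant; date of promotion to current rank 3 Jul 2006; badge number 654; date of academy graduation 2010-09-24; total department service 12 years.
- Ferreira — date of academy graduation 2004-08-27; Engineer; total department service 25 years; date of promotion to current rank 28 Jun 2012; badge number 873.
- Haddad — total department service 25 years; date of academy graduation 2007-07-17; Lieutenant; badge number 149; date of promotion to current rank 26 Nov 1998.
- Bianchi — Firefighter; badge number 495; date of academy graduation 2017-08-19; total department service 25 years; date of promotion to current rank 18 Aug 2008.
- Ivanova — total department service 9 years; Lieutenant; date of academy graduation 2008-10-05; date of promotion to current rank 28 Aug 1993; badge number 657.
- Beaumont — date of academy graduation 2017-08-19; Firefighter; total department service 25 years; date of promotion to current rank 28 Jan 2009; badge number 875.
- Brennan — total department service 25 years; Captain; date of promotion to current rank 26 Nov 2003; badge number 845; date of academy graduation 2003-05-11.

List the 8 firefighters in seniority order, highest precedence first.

By total department service (higher first): Brennan, Haddad, Ferreira, Beaumont and Bianchi (each 25 years); then Achebe and Nguyen (both 12 years); then Ivanova (9 years).
Among Brennan, Haddad, Ferreira, Beaumont and Bianchi, by rank: Brennan (Captain) before Haddad (Lieutenant) before Ferreira (Engineer) before Beaumont and Bianchi (Firefighter).
Beaumont and Bianchi both have date of academy graduation 2017-08-19, so the next rule applies.
Among Beaumont and Bianchi, alphabetically by surname: Beaumont before Bianchi.
Achebe and Nguyen are each Lieutenant, so the next rule applies.
Achebe and Nguyen both have date of academy graduation 2010-09-24, so the next rule applies.
Among Achebe and Nguyen, alphabetically by surname: Achebe before Nguyen.
Full order: Brennan, Haddad, Ferreira, Beaumont, Bianchi, Achebe, Nguyen, Ivanova.

Brennan, Haddad, Ferreira, Beaumont, Bianchi, Achebe, Nguyen, Ivanova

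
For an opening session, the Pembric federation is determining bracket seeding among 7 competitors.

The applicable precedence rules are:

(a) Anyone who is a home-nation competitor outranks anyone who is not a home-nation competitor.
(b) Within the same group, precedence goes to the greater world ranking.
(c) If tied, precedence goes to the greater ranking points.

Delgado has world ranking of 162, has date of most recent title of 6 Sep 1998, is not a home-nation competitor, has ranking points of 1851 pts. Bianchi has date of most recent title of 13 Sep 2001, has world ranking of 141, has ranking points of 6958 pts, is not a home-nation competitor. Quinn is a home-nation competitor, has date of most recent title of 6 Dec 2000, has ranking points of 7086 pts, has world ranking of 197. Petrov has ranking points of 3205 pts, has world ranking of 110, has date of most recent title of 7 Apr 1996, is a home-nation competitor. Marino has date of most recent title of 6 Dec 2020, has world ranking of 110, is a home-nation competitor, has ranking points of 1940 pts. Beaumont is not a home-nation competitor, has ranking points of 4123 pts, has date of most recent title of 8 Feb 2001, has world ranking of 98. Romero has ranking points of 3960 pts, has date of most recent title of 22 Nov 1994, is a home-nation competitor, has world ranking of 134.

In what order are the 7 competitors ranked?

Quinn, Romero, Petrov, Marino, Delgado, Bianchi, Beaumont

By the first rule: Quinn, Romero, Petrov and Marino (each a home-nation competitor); then Delgado, Bianchi and Beaumont (each not a home-nation competitor).
Among Quinn, Romero, Petrov and Marino, by world ranking (higher first): Quinn (197) before Romero (134) before Petrov and Marino (110).
Among Petrov and Marino, by ranking points (higher first): Petrov (3205 pts) before Marino (1940 pts).
Among Delgado, Bianchi and Beaumont, by world ranking (higher first): Delgado (162) before Bianchi (141) before Beaumont (98).
Full order: Quinn, Romero, Petrov, Marino, Delgado, Bianchi, Beaumont.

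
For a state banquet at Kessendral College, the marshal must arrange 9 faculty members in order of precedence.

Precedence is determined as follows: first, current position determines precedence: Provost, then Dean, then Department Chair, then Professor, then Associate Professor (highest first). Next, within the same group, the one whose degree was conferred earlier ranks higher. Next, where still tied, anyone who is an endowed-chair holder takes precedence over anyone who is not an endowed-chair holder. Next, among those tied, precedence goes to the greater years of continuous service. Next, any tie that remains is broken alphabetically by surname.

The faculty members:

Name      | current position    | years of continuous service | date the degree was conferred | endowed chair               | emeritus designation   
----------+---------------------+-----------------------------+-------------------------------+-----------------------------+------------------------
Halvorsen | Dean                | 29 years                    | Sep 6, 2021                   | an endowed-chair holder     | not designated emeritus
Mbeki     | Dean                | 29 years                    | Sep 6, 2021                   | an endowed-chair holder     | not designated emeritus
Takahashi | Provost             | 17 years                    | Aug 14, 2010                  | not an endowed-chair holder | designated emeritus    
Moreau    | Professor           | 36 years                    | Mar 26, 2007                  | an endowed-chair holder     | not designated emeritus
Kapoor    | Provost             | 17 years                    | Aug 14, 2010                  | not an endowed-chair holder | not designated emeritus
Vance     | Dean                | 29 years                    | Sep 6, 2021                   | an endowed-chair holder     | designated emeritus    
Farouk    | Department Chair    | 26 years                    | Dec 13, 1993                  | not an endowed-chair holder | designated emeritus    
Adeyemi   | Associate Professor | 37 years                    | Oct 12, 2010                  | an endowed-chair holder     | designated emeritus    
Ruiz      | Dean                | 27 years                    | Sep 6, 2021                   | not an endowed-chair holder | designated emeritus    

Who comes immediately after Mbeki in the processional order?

Vance

By current position: Kapoor and Takahashi (Provost); then Halvorsen, Mbeki, Vance and Ruiz (Dean); then Farouk (Department Chair); then Moreau (Professor); then Adeyemi (Associate Professor).
Kapoor and Takahashi both have date the degree was conferred Aug 14, 2010, so the next rule applies.
Kapoor and Takahashi are each not an endowed-chair holder, so the next rule applies.
Kapoor and Takahashi both have years of continuous service 17 years, so the next rule applies.
Among Kapoor and Takahashi, alphabetically by surname: Kapoor before Takahashi.
Halvorsen, Mbeki, Vance and Ruiz all have date the degree was conferred Sep 6, 2021, so the next rule applies.
Among Halvorsen, Mbeki, Vance and Ruiz, an endowed-chair holder before not an endowed-chair holder: Halvorsen, Mbeki and Vance (an endowed-chair holder) before Ruiz (not an endowed-chair holder).
Halvorsen, Mbeki and Vance all have years of continuous service 29 years, so the next rule applies.
Among Halvorsen, Mbeki and Vance, alphabetically by surname: Halvorsen before Mbeki before Vance.
Order: Kapoor, Takahashi, Halvorsen, Mbeki, Vance, Ruiz, Farouk, Moreau, Adeyemi.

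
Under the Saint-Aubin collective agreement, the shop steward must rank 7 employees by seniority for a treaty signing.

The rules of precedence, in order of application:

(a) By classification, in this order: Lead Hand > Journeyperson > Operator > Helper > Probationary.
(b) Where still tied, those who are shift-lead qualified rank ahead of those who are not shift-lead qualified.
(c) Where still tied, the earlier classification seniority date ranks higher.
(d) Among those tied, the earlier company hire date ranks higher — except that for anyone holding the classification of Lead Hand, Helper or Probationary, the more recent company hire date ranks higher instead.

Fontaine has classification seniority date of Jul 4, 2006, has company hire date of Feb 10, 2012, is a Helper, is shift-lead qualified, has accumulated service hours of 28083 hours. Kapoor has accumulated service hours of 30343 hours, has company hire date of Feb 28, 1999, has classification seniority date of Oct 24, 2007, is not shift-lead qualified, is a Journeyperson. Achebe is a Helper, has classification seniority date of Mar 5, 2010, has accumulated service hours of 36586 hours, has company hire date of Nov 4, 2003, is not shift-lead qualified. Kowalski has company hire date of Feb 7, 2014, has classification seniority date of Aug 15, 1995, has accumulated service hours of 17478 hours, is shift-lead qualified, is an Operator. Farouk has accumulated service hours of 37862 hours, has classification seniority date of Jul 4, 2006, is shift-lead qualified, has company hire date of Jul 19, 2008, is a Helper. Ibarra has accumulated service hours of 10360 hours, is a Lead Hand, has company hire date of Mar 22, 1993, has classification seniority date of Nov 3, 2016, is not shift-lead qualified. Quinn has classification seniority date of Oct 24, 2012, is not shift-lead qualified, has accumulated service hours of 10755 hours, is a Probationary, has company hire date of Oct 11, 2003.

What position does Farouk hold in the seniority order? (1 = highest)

5

By classification: Ibarra (Lead Hand); then Kapoor (Journeyperson); then Kowalski (Operator); then Fontaine, Farouk and Achebe (Helper); then Quinn (Probationary).
Among Fontaine, Farouk and Achebe, shift-lead qualified before not shift-lead qualified: Fontaine and Farouk (shift-lead qualified) before Achebe (not shift-lead qualified).
Fontaine and Farouk both have classification seniority date Jul 4, 2006, so the next rule applies.
Among Fontaine and Farouk, by company hire date (later first) (reversed rule for this group): Fontaine (Feb 10, 2012) before Farouk (Jul 19, 2008).
Order: Ibarra, Kapoor, Kowalski, Fontaine, Farouk, Achebe, Quinn. So position 5.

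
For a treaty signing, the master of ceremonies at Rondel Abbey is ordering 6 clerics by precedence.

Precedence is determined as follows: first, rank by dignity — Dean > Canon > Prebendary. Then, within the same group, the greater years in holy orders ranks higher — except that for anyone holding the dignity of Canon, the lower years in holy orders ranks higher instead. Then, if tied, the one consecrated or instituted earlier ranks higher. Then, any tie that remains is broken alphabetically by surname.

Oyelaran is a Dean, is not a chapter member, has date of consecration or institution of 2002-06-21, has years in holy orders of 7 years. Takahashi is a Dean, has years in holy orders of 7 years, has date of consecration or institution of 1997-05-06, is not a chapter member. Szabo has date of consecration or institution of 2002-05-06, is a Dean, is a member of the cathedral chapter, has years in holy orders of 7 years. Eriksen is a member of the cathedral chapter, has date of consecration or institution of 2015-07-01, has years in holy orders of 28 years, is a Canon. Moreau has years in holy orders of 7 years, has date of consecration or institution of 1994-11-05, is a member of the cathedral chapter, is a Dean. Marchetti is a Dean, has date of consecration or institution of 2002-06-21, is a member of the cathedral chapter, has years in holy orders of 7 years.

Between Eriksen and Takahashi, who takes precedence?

Takahashi

By dignity: Moreau, Takahashi, Szabo, Marchetti and Oyelaran (Dean); then Eriksen (Canon).
Moreau, Takahashi, Szabo, Marchetti and Oyelaran all have years in holy orders 7 years, so the next rule applies.
Among Moreau, Takahashi, Szabo, Marchetti and Oyelaran, by date of consecration or institution (earlier first): Moreau (1994-11-05) before Takahashi (1997-05-06) before Szabo (2002-05-06) before Marchetti and Oyelaran (2002-06-21).
Among Marchetti and Oyelaran, alphabetically by surname: Marchetti before Oyelaran.
So Takahashi takes precedence.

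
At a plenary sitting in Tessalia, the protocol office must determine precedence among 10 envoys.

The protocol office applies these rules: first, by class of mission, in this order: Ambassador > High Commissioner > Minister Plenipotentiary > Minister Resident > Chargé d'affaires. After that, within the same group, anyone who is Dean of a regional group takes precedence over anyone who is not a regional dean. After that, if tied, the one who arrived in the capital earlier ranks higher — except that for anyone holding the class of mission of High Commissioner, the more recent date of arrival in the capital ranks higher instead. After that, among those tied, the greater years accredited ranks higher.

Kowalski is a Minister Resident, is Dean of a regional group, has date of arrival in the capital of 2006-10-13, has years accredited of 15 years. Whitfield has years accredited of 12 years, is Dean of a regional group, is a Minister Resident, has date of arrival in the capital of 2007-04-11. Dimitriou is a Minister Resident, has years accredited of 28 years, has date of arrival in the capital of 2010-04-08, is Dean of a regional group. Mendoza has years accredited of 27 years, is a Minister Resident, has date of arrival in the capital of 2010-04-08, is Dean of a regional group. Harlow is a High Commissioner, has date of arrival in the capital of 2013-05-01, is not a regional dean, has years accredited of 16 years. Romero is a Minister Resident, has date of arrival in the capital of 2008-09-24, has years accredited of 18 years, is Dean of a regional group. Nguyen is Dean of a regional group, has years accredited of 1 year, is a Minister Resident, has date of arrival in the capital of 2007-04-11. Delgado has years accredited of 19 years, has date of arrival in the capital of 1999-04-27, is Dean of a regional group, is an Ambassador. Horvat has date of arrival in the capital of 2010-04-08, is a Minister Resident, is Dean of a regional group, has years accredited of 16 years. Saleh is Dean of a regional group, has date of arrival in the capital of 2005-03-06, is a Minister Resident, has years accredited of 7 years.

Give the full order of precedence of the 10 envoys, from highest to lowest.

Delgado, Harlow, Saleh, Kowalski, Whitfield, Nguyen, Romero, Dimitriou, Mendoza, Horvat

By class of mission: Delgado (Ambassador); then Harlow (High Commissioner); then Saleh, Kowalski, Whitfield, Nguyen, Romero, Dimitriou, Mendoza and Horvat (Minister Resident).
Saleh, Kowalski, Whitfield, Nguyen, Romero, Dimitriou, Mendoza and Horvat are each Dean of a regional group, so the next rule applies.
Among Saleh, Kowalski, Whitfield, Nguyen, Romero, Dimitriou, Mendoza and Horvat, by date of arrival in the capital (earlier first): Saleh (2005-03-06) before Kowalski (2006-10-13) before Whitfield and Nguyen (2007-04-11) before Romero (2008-09-24) before Dimitriou, Mendoza and Horvat (2010-04-08).
Among Whitfield and Nguyen, by years accredited (higher first): Whitfield (12 years) before Nguyen (1 year).
Among Dimitriou, Mendoza and Horvat, by years accredited (higher first): Dimitriou (28 years) before Mendoza (27 years) before Horvat (16 years).
Full order: Delgado, Harlow, Saleh, Kowalski, Whitfield, Nguyen, Romero, Dimitriou, Mendoza, Horvat.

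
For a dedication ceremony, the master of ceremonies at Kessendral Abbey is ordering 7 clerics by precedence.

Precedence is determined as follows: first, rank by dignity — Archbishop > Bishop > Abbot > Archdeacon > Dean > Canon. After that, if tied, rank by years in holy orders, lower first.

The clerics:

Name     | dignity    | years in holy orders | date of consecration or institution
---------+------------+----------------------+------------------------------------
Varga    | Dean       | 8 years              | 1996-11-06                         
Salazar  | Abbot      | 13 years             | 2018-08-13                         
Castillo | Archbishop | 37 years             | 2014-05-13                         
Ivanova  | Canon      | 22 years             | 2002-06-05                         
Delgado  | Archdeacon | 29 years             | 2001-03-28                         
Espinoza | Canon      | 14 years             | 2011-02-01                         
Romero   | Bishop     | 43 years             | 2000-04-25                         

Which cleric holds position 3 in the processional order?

Salazar

By dignity: Castillo (Archbishop); then Romero (Bishop); then Salazar (Abbot); then Delgado (Archdeacon); then Varga (Dean); then Espinoza and Ivanova (Canon).
Among Espinoza and Ivanova, by years in holy orders (lower first): Espinoza (14 years) before Ivanova (22 years).
Order: Castillo, Romero, Salazar, Delgado, Varga, Espinoza, Ivanova.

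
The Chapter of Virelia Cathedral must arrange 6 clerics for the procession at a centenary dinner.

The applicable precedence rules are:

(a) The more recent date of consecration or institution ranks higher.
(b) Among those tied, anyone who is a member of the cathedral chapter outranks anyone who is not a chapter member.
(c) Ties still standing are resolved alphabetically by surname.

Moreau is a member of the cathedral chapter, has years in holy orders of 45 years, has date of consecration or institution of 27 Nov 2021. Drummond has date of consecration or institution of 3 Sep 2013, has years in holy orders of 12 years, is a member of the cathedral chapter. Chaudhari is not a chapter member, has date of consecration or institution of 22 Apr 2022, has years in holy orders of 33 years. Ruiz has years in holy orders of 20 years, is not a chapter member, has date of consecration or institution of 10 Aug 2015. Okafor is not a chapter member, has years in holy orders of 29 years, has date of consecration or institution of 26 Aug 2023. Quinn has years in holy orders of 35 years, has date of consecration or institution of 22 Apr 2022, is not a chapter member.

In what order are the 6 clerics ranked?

Okafor, Chaudhari, Quinn, Moreau, Ruiz, Drummond

By date of consecration or institution (later first): Okafor (26 Aug 2023); then Chaudhari and Quinn (both 22 Apr 2022); then Moreau (27 Nov 2021); then Ruiz (10 Aug 2015); then Drummond (3 Sep 2013).
Chaudhari and Quinn are each not a chapter member, so the next rule applies.
Among Chaudhari and Quinn, alphabetically by surname: Chaudhari before Quinn.
Full order: Okafor, Chaudhari, Quinn, Moreau, Ruiz, Drummond.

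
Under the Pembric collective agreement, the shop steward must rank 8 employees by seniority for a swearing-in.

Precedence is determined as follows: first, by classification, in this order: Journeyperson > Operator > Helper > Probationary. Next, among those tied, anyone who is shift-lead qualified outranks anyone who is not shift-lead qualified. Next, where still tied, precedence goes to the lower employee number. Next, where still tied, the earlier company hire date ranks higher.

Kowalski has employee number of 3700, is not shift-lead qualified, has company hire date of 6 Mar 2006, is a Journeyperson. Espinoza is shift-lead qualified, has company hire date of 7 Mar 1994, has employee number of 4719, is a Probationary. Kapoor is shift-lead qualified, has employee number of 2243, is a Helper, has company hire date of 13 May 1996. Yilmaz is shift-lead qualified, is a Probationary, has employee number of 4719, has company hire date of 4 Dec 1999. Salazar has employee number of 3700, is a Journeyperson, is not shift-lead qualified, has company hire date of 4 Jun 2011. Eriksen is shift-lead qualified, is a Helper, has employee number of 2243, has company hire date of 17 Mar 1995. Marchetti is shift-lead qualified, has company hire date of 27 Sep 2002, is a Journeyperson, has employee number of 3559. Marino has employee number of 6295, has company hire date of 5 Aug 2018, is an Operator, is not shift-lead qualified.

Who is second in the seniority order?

Kowalski

By classification: Marchetti, Kowalski and Salazar (Journeyperson); then Marino (Operator); then Eriksen and Kapoor (Helper); then Espinoza and Yilmaz (Probationary).
Among Marchetti, Kowalski and Salazar, shift-lead qualified before not shift-lead qualified: Marchetti (shift-lead qualified) before Kowalski and Salazar (not shift-lead qualified).
Kowalski and Salazar both have employee number 3700, so the next rule applies.
Among Kowalski and Salazar, by company hire date (earlier first): Kowalski (6 Mar 2006) before Salazar (4 Jun 2011).
Eriksen and Kapoor are each shift-lead qualified, so the next rule applies.
Eriksen and Kapoor both have employee number 2243, so the next rule applies.
Among Eriksen and Kapoor, by company hire date (earlier first): Eriksen (17 Mar 1995) before Kapoor (13 May 1996).
Espinoza and Yilmaz are each shift-lead qualified, so the next rule applies.
Espinoza and Yilmaz both have employee number 4719, so the next rule applies.
Among Espinoza and Yilmaz, by company hire date (earlier first): Espinoza (7 Mar 1994) before Yilmaz (4 Dec 1999).
Order: Marchetti, Kowalski, Salazar, Marino, Eriksen, Kapoor, Espinoza, Yilmaz.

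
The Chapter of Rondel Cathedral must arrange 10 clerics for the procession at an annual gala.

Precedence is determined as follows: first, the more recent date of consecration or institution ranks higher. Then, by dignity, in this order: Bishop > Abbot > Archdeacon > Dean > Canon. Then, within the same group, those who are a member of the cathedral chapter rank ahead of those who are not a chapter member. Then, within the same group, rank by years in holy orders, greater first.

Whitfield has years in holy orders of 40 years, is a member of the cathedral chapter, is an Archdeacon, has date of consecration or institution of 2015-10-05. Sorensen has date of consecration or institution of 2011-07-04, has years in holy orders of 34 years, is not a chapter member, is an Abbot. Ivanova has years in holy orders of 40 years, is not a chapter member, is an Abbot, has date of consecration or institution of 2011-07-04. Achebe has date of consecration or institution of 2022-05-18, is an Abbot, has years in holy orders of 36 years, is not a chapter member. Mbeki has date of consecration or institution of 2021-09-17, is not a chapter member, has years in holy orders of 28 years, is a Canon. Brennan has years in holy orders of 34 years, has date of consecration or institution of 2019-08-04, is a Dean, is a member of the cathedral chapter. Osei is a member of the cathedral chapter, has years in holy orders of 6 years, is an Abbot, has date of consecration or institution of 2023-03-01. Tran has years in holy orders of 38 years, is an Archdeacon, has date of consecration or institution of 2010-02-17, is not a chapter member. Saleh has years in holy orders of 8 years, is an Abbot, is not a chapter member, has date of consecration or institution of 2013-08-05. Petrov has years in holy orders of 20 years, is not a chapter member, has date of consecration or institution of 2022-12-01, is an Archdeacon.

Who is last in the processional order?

By date of consecration or institution (later first): Osei (2023-03-01); then Petrov (2022-12-01); then Achebe (2022-05-18); then Mbeki (2021-09-17); then Brennan (2019-08-04); then Whitfield (2015-10-05); then Saleh (2013-08-05); then Ivanova and Sorensen (both 2011-07-04); then Tran (2010-02-17).
Ivanova and Sorensen are each Abbot, so the next rule applies.
Ivanova and Sorensen are each not a chapter member, so the next rule applies.
Among Ivanova and Sorensen, by years in holy orders (higher first): Ivanova (40 years) before Sorensen (34 years).
Order: Osei, Petrov, Achebe, Mbeki, Brennan, Whitfield, Saleh, Ivanova, Sorensen, Tran.

Tran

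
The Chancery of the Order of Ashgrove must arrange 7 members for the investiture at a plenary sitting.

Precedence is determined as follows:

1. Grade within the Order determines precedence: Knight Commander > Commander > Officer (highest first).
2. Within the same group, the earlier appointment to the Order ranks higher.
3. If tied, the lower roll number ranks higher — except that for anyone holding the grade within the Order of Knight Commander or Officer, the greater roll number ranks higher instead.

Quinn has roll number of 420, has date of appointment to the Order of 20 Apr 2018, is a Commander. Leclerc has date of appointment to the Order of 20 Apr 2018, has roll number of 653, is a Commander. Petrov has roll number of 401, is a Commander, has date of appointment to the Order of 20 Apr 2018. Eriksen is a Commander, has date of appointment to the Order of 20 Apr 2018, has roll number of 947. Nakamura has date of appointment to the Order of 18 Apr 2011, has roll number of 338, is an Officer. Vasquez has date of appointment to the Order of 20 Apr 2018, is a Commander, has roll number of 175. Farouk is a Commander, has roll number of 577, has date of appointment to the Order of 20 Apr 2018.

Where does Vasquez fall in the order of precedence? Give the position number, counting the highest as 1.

1

By grade within the Order: Vasquez, Petrov, Quinn, Farouk, Leclerc and Eriksen (Commander); then Nakamura (Officer).
Vasquez, Petrov, Quinn, Farouk, Leclerc and Eriksen all have date of appointment to the Order 20 Apr 2018, so the next rule applies.
Among Vasquez, Petrov, Quinn, Farouk, Leclerc and Eriksen, by roll number (lower first): Vasquez (175) before Petrov (401) before Quinn (420) before Farouk (577) before Leclerc (653) before Eriksen (947).
Order: Vasquez, Petrov, Quinn, Farouk, Leclerc, Eriksen, Nakamura. So position 1.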